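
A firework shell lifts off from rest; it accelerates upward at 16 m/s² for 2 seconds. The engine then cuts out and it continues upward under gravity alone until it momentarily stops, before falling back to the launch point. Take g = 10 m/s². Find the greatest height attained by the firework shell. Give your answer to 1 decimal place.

Phase 1 (powered ascent): v₀ = 0 m/s, a = 16 m/s².
v = v₀ + at = 0 + (16)(2) = 32.0 m/s
Δx = v₀t + ½at² = 0·2 + 0.5·16·2² = 32.0 m

Phase 2 (coasting upward): v₀ = 32.0 m/s, a = -10 m/s².
v = v₀ + at → t = (0 − 32.0) / -10 = 3.20 s
v² = v₀² + 2aΔx → Δx = (0² − 32.0²)/(2·-10) = 51.2 m
Maximum height = 32.0 + 51.2 = 83.2 m

83.2 m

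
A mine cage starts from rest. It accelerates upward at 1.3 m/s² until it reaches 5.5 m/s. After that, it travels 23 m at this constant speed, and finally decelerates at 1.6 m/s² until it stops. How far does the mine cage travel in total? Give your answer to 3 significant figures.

Phase 1 (accelerating): v₀ = 0 m/s, a = 1.3 m/s².
v = v₀ + at → t = (5.5 − 0) / 1.3 = 4.23 s
v² = v₀² + 2aΔx → Δx = (5.5² − 0²)/(2·1.3) = 11.6 m

Phase 2 (constant speed): v₀ = 5.50 m/s, a = 0 m/s².
Constant speed: t = d/v = 23/5.50 = 4.18 s

Phase 3 (decelerating): v₀ = 5.50 m/s, a = -1.6 m/s².
v = v₀ + at → t = (0 − 5.50) / -1.6 = 3.44 s
v² = v₀² + 2aΔx → Δx = (0² − 5.50²)/(2·-1.6) = 9.45 m
Total distance = 11.6 + 23.0 + 9.45 = 44.1 m

44.1 m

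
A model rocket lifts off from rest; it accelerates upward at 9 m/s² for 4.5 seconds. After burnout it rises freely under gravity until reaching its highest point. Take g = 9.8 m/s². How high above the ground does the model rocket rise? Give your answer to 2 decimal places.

Phase 1 (powered ascent): v₀ = 0 m/s, a = 9 m/s².
v = v₀ + at = 0 + (9)(4.5) = 40.5 m/s
Δx = v₀t + ½at² = 0·4.5 + 0.5·9·4.5² = 91.1 m

Phase 2 (coasting upward): v₀ = 40.5 m/s, a = -9.8 m/s².
v = v₀ + at → t = (0 − 40.5) / -9.8 = 4.13 s
v² = v₀² + 2aΔx → Δx = (0² − 40.5²)/(2·-9.8) = 83.7 m
Maximum height = 91.1 + 83.7 = 175 m

174.81 m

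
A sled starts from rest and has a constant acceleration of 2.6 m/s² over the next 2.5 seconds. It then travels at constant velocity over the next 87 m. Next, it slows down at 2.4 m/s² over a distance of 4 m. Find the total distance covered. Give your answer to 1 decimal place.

99.1 m

Phase 1 (accelerating): v₀ = 0 m/s, a = 2.6 m/s².
v = v₀ + at = 0 + (2.6)(2.5) = 6.50 m/s
Δx = v₀t + ½at² = 0·2.5 + 0.5·2.6·2.5² = 8.12 m

Phase 2 (constant speed): v₀ = 6.50 m/s, a = 0 m/s².
Constant speed: t = d/v = 87/6.50 = 13.4 s

Phase 3 (decelerating): v₀ = 6.50 m/s, a = -2.4 m/s².
v² = v₀² + 2aΔx = 6.50² + 2·-2.4·4 = 23.1 → v = 4.80 m/s
t = (v − v₀)/a = (4.80 − 6.50)/-2.4 = 0.708 s
Total distance = 8.12 + 87.0 + 4.00 = 99.1 m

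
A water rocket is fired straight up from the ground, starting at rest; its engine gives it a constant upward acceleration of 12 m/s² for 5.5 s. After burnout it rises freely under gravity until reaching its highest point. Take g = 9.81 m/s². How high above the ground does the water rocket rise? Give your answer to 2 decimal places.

Phase 1 (powered ascent): v₀ = 0 m/s, a = 12 m/s².
v = v₀ + at = 0 + (12)(5.5) = 66.0 m/s
Δx = v₀t + ½at² = 0·5.5 + 0.5·12·5.5² = 182 m

Phase 2 (coasting upward): v₀ = 66.0 m/s, a = -9.81 m/s².
v = v₀ + at → t = (0 − 66.0) / -9.81 = 6.73 s
v² = v₀² + 2aΔx → Δx = (0² − 66.0²)/(2·-9.81) = 222 m
Maximum height = 182 + 222 = 404 m

403.52 m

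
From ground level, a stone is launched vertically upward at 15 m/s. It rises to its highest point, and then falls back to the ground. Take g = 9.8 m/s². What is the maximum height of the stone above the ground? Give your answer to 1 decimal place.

11.5 m

Phase 1 (rising): v₀ = 15.0 m/s, a = -9.8 m/s².
v = v₀ + at → t = (0 − 15.0) / -9.8 = 1.53 s
v² = v₀² + 2aΔx → Δx = (0² − 15.0²)/(2·-9.8) = 11.5 m
Maximum height = 11.5 m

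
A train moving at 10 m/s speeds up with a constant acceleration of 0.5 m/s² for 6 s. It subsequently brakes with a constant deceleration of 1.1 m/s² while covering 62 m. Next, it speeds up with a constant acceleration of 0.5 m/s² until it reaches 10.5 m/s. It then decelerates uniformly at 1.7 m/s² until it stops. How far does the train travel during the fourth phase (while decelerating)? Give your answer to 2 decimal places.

Phase 1 (accelerating): v₀ = 10.0 m/s, a = 0.5 m/s².
v = v₀ + at = 10.0 + (0.5)(6) = 13.0 m/s
Δx = v₀t + ½at² = 10.0·6 + 0.5·0.5·6² = 69.0 m

Phase 2 (decelerating): v₀ = 13.0 m/s, a = -1.1 m/s².
v² = v₀² + 2aΔx = 13.0² + 2·-1.1·62 = 32.6 → v = 5.71 m/s
t = (v − v₀)/a = (5.71 − 13.0)/-1.1 = 6.63 s

Phase 3 (accelerating): v₀ = 5.71 m/s, a = 0.5 m/s².
v = v₀ + at → t = (10.5 − 5.71) / 0.5 = 9.58 s
v² = v₀² + 2aΔx → Δx = (10.5² − 5.71²)/(2·0.5) = 77.7 m

Phase 4 (decelerating): v₀ = 10.5 m/s, a = -1.7 m/s².
v = v₀ + at → t = (0 − 10.5) / -1.7 = 6.18 s
v² = v₀² + 2aΔx → Δx = (0² − 10.5²)/(2·-1.7) = 32.4 m
Distance in phase 4 = 32.4 m

32.43 m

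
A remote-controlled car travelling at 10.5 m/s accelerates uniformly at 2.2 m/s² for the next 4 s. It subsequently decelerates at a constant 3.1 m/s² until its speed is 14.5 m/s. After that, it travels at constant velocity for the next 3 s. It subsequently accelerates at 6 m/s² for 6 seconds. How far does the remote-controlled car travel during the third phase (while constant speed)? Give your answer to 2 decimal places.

43.50 m

Phase 1 (accelerating): v₀ = 10.5 m/s, a = 2.2 m/s².
v = v₀ + at = 10.5 + (2.2)(4) = 19.3 m/s
Δx = v₀t + ½at² = 10.5·4 + 0.5·2.2·4² = 59.6 m

Phase 2 (decelerating): v₀ = 19.3 m/s, a = -3.1 m/s².
v = v₀ + at → t = (14.5 − 19.3) / -3.1 = 1.55 s
v² = v₀² + 2aΔx → Δx = (14.5² − 19.3²)/(2·-3.1) = 26.2 m

Phase 3 (constant speed): v₀ = 14.5 m/s, a = 0 m/s².
v = v₀ + at = 14.5 + (0)(3) = 14.5 m/s
Δx = v₀t + ½at² = 14.5·3 + 0.5·0·3² = 43.5 m
Distance in phase 3 = 43.5 m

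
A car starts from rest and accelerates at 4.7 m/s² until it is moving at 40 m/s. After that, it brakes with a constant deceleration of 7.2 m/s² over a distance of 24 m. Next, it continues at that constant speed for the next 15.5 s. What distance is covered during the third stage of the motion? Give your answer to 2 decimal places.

Phase 1 (accelerating): v₀ = 0 m/s, a = 4.7 m/s².
v = v₀ + at → t = (40 − 0) / 4.7 = 8.51 s
v² = v₀² + 2aΔx → Δx = (40² − 0²)/(2·4.7) = 170 m

Phase 2 (decelerating): v₀ = 40.0 m/s, a = -7.2 m/s².
v² = v₀² + 2aΔx = 40.0² + 2·-7.2·24 = 1250 → v = 35.4 m/s
t = (v − v₀)/a = (35.4 − 40.0)/-7.2 = 0.636 s

Phase 3 (constant speed): v₀ = 35.4 m/s, a = 0 m/s².
v = v₀ + at = 35.4 + (0)(15.5) = 35.4 m/s
Δx = v₀t + ½at² = 35.4·15.5 + 0.5·0·15.5² = 549 m
Distance in phase 3 = 549 m

548.97 m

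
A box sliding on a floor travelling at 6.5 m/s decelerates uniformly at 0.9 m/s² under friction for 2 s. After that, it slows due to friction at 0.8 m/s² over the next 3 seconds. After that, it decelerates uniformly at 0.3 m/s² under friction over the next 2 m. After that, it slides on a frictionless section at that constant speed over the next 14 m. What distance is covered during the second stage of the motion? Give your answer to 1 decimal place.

10.5 m

Phase 1 (decelerating): v₀ = 6.50 m/s, a = -0.9 m/s².
v = v₀ + at = 6.50 + (-0.9)(2) = 4.70 m/s
Δx = v₀t + ½at² = 6.50·2 + 0.5·-0.9·2² = 11.2 m

Phase 2 (decelerating): v₀ = 4.70 m/s, a = -0.8 m/s².
v = v₀ + at = 4.70 + (-0.8)(3) = 2.30 m/s
Δx = v₀t + ½at² = 4.70·3 + 0.5·-0.8·3² = 10.5 m
Distance in phase 2 = 10.5 m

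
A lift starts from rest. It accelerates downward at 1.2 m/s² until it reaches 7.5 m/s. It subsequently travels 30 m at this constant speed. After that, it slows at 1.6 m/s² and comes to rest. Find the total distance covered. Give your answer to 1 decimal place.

71.0 m

Phase 1 (accelerating): v₀ = 0 m/s, a = 1.2 m/s².
v = v₀ + at → t = (7.5 − 0) / 1.2 = 6.25 s
v² = v₀² + 2aΔx → Δx = (7.5² − 0²)/(2·1.2) = 23.4 m

Phase 2 (constant speed): v₀ = 7.50 m/s, a = 0 m/s².
Constant speed: t = d/v = 30/7.50 = 4.00 s

Phase 3 (decelerating): v₀ = 7.50 m/s, a = -1.6 m/s².
v = v₀ + at → t = (0 − 7.50) / -1.6 = 4.69 s
v² = v₀² + 2aΔx → Δx = (0² − 7.50²)/(2·-1.6) = 17.6 m
Total distance = 23.4 + 30.0 + 17.6 = 71.0 m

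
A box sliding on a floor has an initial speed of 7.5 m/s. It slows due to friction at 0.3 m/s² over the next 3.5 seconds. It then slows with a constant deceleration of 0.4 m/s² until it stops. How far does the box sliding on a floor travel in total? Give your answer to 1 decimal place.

76.4 m

Phase 1 (decelerating): v₀ = 7.50 m/s, a = -0.3 m/s².
v = v₀ + at = 7.50 + (-0.3)(3.5) = 6.45 m/s
Δx = v₀t + ½at² = 7.50·3.5 + 0.5·-0.3·3.5² = 24.4 m

Phase 2 (decelerating): v₀ = 6.45 m/s, a = -0.4 m/s².
v = v₀ + at → t = (0 − 6.45) / -0.4 = 16.1 s
v² = v₀² + 2aΔx → Δx = (0² − 6.45²)/(2·-0.4) = 52.0 m
Total distance = 24.4 + 52.0 = 76.4 m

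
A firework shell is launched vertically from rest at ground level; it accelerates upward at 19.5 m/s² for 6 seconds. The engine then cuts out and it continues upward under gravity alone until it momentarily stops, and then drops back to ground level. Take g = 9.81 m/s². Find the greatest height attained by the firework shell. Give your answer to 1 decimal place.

Phase 1 (powered ascent): v₀ = 0 m/s, a = 19.5 m/s².
v = v₀ + at = 0 + (19.5)(6) = 117 m/s
Δx = v₀t + ½at² = 0·6 + 0.5·19.5·6² = 351 m

Phase 2 (coasting upward): v₀ = 117 m/s, a = -9.81 m/s².
v = v₀ + at → t = (0 − 117) / -9.81 = 11.9 s
v² = v₀² + 2aΔx → Δx = (0² − 117²)/(2·-9.81) = 698 m
Maximum height = 351 + 698 = 1050 m

1048.7 m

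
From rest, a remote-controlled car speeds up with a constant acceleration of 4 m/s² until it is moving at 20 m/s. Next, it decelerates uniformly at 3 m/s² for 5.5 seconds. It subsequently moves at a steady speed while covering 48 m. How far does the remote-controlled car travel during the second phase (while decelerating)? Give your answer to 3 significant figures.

Phase 1 (accelerating): v₀ = 0 m/s, a = 4 m/s².
v = v₀ + at → t = (20 − 0) / 4 = 5.00 s
v² = v₀² + 2aΔx → Δx = (20² − 0²)/(2·4) = 50.0 m

Phase 2 (decelerating): v₀ = 20.0 m/s, a = -3 m/s².
v = v₀ + at = 20.0 + (-3)(5.5) = 3.50 m/s
Δx = v₀t + ½at² = 20.0·5.5 + 0.5·-3·5.5² = 64.6 m
Distance in phase 2 = 64.6 m

64.6 m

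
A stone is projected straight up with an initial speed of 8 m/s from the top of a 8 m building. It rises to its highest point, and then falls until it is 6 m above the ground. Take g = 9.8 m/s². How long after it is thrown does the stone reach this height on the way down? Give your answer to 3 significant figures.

Phase 1 (rising): v₀ = 8.00 m/s, a = -9.8 m/s².
v = v₀ + at → t = (0 − 8.00) / -9.8 = 0.816 s
v² = v₀² + 2aΔx → Δx = (0² − 8.00²)/(2·-9.8) = 3.27 m

Phase 2 (falling): v₀ = 0 m/s, a = -9.8 m/s².
Falls 5.27 m from rest: t = √(2·5.27/9.8) = 1.04 s; v = g·t = 10.2 m/s.
Total time = 0.816 + 1.04 = 1.85 s

1.85 s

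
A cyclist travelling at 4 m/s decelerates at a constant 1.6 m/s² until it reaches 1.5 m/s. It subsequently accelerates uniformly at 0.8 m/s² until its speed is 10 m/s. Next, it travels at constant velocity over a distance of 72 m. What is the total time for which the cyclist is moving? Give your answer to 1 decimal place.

Phase 1 (decelerating): v₀ = 4.00 m/s, a = -1.6 m/s².
v = v₀ + at → t = (1.5 − 4.00) / -1.6 = 1.56 s
v² = v₀² + 2aΔx → Δx = (1.5² − 4.00²)/(2·-1.6) = 4.30 m

Phase 2 (accelerating): v₀ = 1.50 m/s, a = 0.8 m/s².
v = v₀ + at → t = (10 − 1.50) / 0.8 = 10.6 s
v² = v₀² + 2aΔx → Δx = (10² − 1.50²)/(2·0.8) = 61.1 m

Phase 3 (constant speed): v₀ = 10.0 m/s, a = 0 m/s².
Constant speed: t = d/v = 72/10.0 = 7.20 s
Total time = 1.56 + 10.6 + 7.20 = 19.4 s

19.4 s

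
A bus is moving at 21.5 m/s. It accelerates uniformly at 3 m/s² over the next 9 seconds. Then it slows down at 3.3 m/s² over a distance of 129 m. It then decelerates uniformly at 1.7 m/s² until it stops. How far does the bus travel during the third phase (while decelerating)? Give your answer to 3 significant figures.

Phase 1 (accelerating): v₀ = 21.5 m/s, a = 3 m/s².
v = v₀ + at = 21.5 + (3)(9) = 48.5 m/s
Δx = v₀t + ½at² = 21.5·9 + 0.5·3·9² = 315 m

Phase 2 (decelerating): v₀ = 48.5 m/s, a = -3.3 m/s².
v² = v₀² + 2aΔx = 48.5² + 2·-3.3·129 = 1500 → v = 38.7 m/s
t = (v − v₀)/a = (38.7 − 48.5)/-3.3 = 2.96 s

Phase 3 (decelerating): v₀ = 38.7 m/s, a = -1.7 m/s².
v = v₀ + at → t = (0 − 38.7) / -1.7 = 22.8 s
v² = v₀² + 2aΔx → Δx = (0² − 38.7²)/(2·-1.7) = 441 m
Distance in phase 3 = 441 m

441 m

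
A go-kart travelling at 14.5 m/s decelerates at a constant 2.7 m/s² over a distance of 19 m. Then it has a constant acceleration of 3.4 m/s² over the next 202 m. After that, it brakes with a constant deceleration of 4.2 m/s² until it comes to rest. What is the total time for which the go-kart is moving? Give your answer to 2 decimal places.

Phase 1 (decelerating): v₀ = 14.5 m/s, a = -2.7 m/s².
v² = v₀² + 2aΔx = 14.5² + 2·-2.7·19 = 108 → v = 10.4 m/s
t = (v − v₀)/a = (10.4 − 14.5)/-2.7 = 1.53 s

Phase 2 (accelerating): v₀ = 10.4 m/s, a = 3.4 m/s².
v² = v₀² + 2aΔx = 10.4² + 2·3.4·202 = 1480 → v = 38.5 m/s
t = (v − v₀)/a = (38.5 − 10.4)/3.4 = 8.27 s

Phase 3 (decelerating): v₀ = 38.5 m/s, a = -4.2 m/s².
v = v₀ + at → t = (0 − 38.5) / -4.2 = 9.16 s
v² = v₀² + 2aΔx → Δx = (0² − 38.5²)/(2·-4.2) = 176 m
Total time = 1.53 + 8.27 + 9.16 = 19.0 s

18.96 s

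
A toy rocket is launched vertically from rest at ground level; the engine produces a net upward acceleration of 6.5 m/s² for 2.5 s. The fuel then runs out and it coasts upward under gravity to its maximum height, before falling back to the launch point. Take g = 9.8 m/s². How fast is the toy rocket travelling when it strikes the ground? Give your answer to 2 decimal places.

Phase 1 (powered ascent): v₀ = 0 m/s, a = 6.5 m/s².
v = v₀ + at = 0 + (6.5)(2.5) = 16.2 m/s
Δx = v₀t + ½at² = 0·2.5 + 0.5·6.5·2.5² = 20.3 m

Phase 2 (coasting upward): v₀ = 16.2 m/s, a = -9.8 m/s².
v = v₀ + at → t = (0 − 16.2) / -9.8 = 1.66 s
v² = v₀² + 2aΔx → Δx = (0² − 16.2²)/(2·-9.8) = 13.5 m

Phase 3 (free fall): v₀ = 0 m/s, a = -9.8 m/s².
Falls 33.8 m from rest: t = √(2·33.8/9.8) = 2.63 s; v = g·t = 25.7 m/s.
Impact speed = 25.7 m/s

25.73 m/s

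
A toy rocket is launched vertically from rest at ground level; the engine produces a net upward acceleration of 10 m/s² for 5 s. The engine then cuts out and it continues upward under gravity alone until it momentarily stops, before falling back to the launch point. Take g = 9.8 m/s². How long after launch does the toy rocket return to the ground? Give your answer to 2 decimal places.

17.28 s

Phase 1 (powered ascent): v₀ = 0 m/s, a = 10 m/s².
v = v₀ + at = 0 + (10)(5) = 50.0 m/s
Δx = v₀t + ½at² = 0·5 + 0.5·10·5² = 125 m

Phase 2 (coasting upward): v₀ = 50.0 m/s, a = -9.8 m/s².
v = v₀ + at → t = (0 − 50.0) / -9.8 = 5.10 s
v² = v₀² + 2aΔx → Δx = (0² − 50.0²)/(2·-9.8) = 128 m

Phase 3 (free fall): v₀ = 0 m/s, a = -9.8 m/s².
Falls 253 m from rest: t = √(2·253/9.8) = 7.18 s; v = g·t = 70.4 m/s.
Total time = 5.00 + 5.10 + 7.18 = 17.3 s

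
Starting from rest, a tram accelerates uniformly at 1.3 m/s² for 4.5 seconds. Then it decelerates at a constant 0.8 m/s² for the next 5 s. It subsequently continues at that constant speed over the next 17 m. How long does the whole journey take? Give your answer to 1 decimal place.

Phase 1 (accelerating): v₀ = 0 m/s, a = 1.3 m/s².
v = v₀ + at = 0 + (1.3)(4.5) = 5.85 m/s
Δx = v₀t + ½at² = 0·4.5 + 0.5·1.3·4.5² = 13.2 m

Phase 2 (decelerating): v₀ = 5.85 m/s, a = -0.8 m/s².
v = v₀ + at = 5.85 + (-0.8)(5) = 1.85 m/s
Δx = v₀t + ½at² = 5.85·5 + 0.5·-0.8·5² = 19.3 m

Phase 3 (constant speed): v₀ = 1.85 m/s, a = 0 m/s².
Constant speed: t = d/v = 17/1.85 = 9.19 s
Total time = 4.50 + 5.00 + 9.19 = 18.7 s

18.7 s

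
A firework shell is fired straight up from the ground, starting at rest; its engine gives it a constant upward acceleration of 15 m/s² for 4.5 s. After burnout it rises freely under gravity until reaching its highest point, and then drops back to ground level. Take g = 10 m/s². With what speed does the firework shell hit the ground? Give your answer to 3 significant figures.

87.1 m/s

Phase 1 (powered ascent): v₀ = 0 m/s, a = 15 m/s².
v = v₀ + at = 0 + (15)(4.5) = 67.5 m/s
Δx = v₀t + ½at² = 0·4.5 + 0.5·15·4.5² = 152 m

Phase 2 (coasting upward): v₀ = 67.5 m/s, a = -10 m/s².
v = v₀ + at → t = (0 − 67.5) / -10 = 6.75 s
v² = v₀² + 2aΔx → Δx = (0² − 67.5²)/(2·-10) = 228 m

Phase 3 (free fall): v₀ = 0 m/s, a = -10 m/s².
Falls 380 m from rest: t = √(2·380/10) = 8.71 s; v = g·t = 87.1 m/s.
Impact speed = 87.1 m/s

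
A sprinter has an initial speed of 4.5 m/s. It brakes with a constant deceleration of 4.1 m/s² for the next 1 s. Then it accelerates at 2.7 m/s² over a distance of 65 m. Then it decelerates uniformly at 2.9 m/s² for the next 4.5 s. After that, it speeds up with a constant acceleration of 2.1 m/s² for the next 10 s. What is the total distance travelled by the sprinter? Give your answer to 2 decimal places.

284.31 m

Phase 1 (decelerating): v₀ = 4.50 m/s, a = -4.1 m/s².
v = v₀ + at = 4.50 + (-4.1)(1) = 0.400 m/s
Δx = v₀t + ½at² = 4.50·1 + 0.5·-4.1·1² = 2.45 m

Phase 2 (accelerating): v₀ = 0.400 m/s, a = 2.7 m/s².
v² = v₀² + 2aΔx = 0.400² + 2·2.7·65 = 351 → v = 18.7 m/s
t = (v − v₀)/a = (18.7 − 0.400)/2.7 = 6.79 s

Phase 3 (decelerating): v₀ = 18.7 m/s, a = -2.9 m/s².
v = v₀ + at = 18.7 + (-2.9)(4.5) = 5.69 m/s
Δx = v₀t + ½at² = 18.7·4.5 + 0.5·-2.9·4.5² = 55.0 m

Phase 4 (accelerating): v₀ = 5.69 m/s, a = 2.1 m/s².
v = v₀ + at = 5.69 + (2.1)(10) = 26.7 m/s
Δx = v₀t + ½at² = 5.69·10 + 0.5·2.1·10² = 162 m
Total distance = 2.45 + 65.0 + 55.0 + 162 = 284 m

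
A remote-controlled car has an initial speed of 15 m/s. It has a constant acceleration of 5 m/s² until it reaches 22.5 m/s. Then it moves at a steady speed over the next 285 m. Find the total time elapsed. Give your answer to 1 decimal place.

Phase 1 (accelerating): v₀ = 15.0 m/s, a = 5 m/s².
v = v₀ + at → t = (22.5 − 15.0) / 5 = 1.50 s
v² = v₀² + 2aΔx → Δx = (22.5² − 15.0²)/(2·5) = 28.1 m

Phase 2 (constant speed): v₀ = 22.5 m/s, a = 0 m/s².
Constant speed: t = d/v = 285/22.5 = 12.7 s
Total time = 1.50 + 12.7 = 14.2 s

14.2 s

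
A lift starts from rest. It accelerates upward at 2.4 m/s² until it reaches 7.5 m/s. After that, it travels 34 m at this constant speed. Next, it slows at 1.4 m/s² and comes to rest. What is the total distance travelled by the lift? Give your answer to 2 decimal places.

Phase 1 (accelerating): v₀ = 0 m/s, a = 2.4 m/s².
v = v₀ + at → t = (7.5 − 0) / 2.4 = 3.12 s
v² = v₀² + 2aΔx → Δx = (7.5² − 0²)/(2·2.4) = 11.7 m

Phase 2 (constant speed): v₀ = 7.50 m/s, a = 0 m/s².
Constant speed: t = d/v = 34/7.50 = 4.53 s

Phase 3 (decelerating): v₀ = 7.50 m/s, a = -1.4 m/s².
v = v₀ + at → t = (0 − 7.50) / -1.4 = 5.36 s
v² = v₀² + 2aΔx → Δx = (0² − 7.50²)/(2·-1.4) = 20.1 m
Total distance = 11.7 + 34.0 + 20.1 = 65.8 m

65.81 m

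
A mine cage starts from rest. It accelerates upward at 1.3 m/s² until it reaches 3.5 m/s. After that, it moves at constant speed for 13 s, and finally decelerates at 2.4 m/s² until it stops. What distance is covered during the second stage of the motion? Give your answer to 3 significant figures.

Phase 1 (accelerating): v₀ = 0 m/s, a = 1.3 m/s².
v = v₀ + at → t = (3.5 − 0) / 1.3 = 2.69 s
v² = v₀² + 2aΔx → Δx = (3.5² − 0²)/(2·1.3) = 4.71 m

Phase 2 (constant speed): v₀ = 3.50 m/s, a = 0 m/s².
v = v₀ + at = 3.50 + (0)(13) = 3.50 m/s
Δx = v₀t + ½at² = 3.50·13 + 0.5·0·13² = 45.5 m
Distance in phase 2 = 45.5 m

45.5 m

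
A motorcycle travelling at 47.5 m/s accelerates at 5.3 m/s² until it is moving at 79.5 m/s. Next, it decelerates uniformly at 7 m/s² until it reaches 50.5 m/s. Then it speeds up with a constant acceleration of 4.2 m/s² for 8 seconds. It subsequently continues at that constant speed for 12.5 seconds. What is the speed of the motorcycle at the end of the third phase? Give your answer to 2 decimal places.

84.10 m/s

Phase 1 (accelerating): v₀ = 47.5 m/s, a = 5.3 m/s².
v = v₀ + at → t = (79.5 − 47.5) / 5.3 = 6.04 s
v² = v₀² + 2aΔx → Δx = (79.5² − 47.5²)/(2·5.3) = 383 m

Phase 2 (decelerating): v₀ = 79.5 m/s, a = -7 m/s².
v = v₀ + at → t = (50.5 − 79.5) / -7 = 4.14 s
v² = v₀² + 2aΔx → Δx = (50.5² − 79.5²)/(2·-7) = 269 m

Phase 3 (accelerating): v₀ = 50.5 m/s, a = 4.2 m/s².
v = v₀ + at = 50.5 + (4.2)(8) = 84.1 m/s
Δx = v₀t + ½at² = 50.5·8 + 0.5·4.2·8² = 538 m
Speed at end of phase 3 = 84.1 m/s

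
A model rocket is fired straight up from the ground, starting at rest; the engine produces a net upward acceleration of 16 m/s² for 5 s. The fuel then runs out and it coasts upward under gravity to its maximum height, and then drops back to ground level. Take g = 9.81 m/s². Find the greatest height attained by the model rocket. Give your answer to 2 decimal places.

526.20 m

Phase 1 (powered ascent): v₀ = 0 m/s, a = 16 m/s².
v = v₀ + at = 0 + (16)(5) = 80.0 m/s
Δx = v₀t + ½at² = 0·5 + 0.5·16·5² = 200 m

Phase 2 (coasting upward): v₀ = 80.0 m/s, a = -9.81 m/s².
v = v₀ + at → t = (0 − 80.0) / -9.81 = 8.15 s
v² = v₀² + 2aΔx → Δx = (0² − 80.0²)/(2·-9.81) = 326 m
Maximum height = 200 + 326 = 526 m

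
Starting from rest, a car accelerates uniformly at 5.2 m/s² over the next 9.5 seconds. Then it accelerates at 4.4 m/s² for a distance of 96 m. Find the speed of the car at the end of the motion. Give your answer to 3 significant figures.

Phase 1 (accelerating): v₀ = 0 m/s, a = 5.2 m/s².
v = v₀ + at = 0 + (5.2)(9.5) = 49.4 m/s
Δx = v₀t + ½at² = 0·9.5 + 0.5·5.2·9.5² = 235 m

Phase 2 (accelerating): v₀ = 49.4 m/s, a = 4.4 m/s².
v² = v₀² + 2aΔx = 49.4² + 2·4.4·96 = 3290 → v = 57.3 m/s
t = (v − v₀)/a = (57.3 − 49.4)/4.4 = 1.80 s
Final speed = 57.3 m/s

57.3 m/s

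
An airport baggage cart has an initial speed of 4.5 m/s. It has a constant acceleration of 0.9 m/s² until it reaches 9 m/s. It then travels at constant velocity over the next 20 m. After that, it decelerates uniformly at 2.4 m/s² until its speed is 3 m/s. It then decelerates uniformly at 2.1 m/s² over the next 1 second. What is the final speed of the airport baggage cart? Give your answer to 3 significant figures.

0.900 m/s

Phase 1 (accelerating): v₀ = 4.50 m/s, a = 0.9 m/s².
v = v₀ + at → t = (9 − 4.50) / 0.9 = 5.00 s
v² = v₀² + 2aΔx → Δx = (9² − 4.50²)/(2·0.9) = 33.8 m

Phase 2 (constant speed): v₀ = 9.00 m/s, a = 0 m/s².
Constant speed: t = d/v = 20/9.00 = 2.22 s

Phase 3 (decelerating): v₀ = 9.00 m/s, a = -2.4 m/s².
v = v₀ + at → t = (3 − 9.00) / -2.4 = 2.50 s
v² = v₀² + 2aΔx → Δx = (3² − 9.00²)/(2·-2.4) = 15.0 m

Phase 4 (decelerating): v₀ = 3.00 m/s, a = -2.1 m/s².
v = v₀ + at = 3.00 + (-2.1)(1) = 0.900 m/s
Δx = v₀t + ½at² = 3.00·1 + 0.5·-2.1·1² = 1.95 m
Final speed = 0.900 m/s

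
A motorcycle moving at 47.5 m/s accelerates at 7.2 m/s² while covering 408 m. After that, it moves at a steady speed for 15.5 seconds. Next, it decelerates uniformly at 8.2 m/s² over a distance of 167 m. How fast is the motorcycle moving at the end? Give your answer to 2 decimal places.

Phase 1 (accelerating): v₀ = 47.5 m/s, a = 7.2 m/s².
v² = v₀² + 2aΔx = 47.5² + 2·7.2·408 = 8130 → v = 90.2 m/s
t = (v − v₀)/a = (90.2 − 47.5)/7.2 = 5.93 s

Phase 2 (constant speed): v₀ = 90.2 m/s, a = 0 m/s².
v = v₀ + at = 90.2 + (0)(15.5) = 90.2 m/s
Δx = v₀t + ½at² = 90.2·15.5 + 0.5·0·15.5² = 1400 m

Phase 3 (decelerating): v₀ = 90.2 m/s, a = -8.2 m/s².
v² = v₀² + 2aΔx = 90.2² + 2·-8.2·167 = 5390 → v = 73.4 m/s
t = (v − v₀)/a = (73.4 − 90.2)/-8.2 = 2.04 s
Final speed = 73.4 m/s

73.43 m/s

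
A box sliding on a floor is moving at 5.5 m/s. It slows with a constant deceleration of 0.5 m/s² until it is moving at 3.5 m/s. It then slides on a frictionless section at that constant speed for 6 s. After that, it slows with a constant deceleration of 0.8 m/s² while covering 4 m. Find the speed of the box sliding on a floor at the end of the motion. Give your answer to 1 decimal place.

2.4 m/s

Phase 1 (decelerating): v₀ = 5.50 m/s, a = -0.5 m/s².
v = v₀ + at → t = (3.5 − 5.50) / -0.5 = 4.00 s
v² = v₀² + 2aΔx → Δx = (3.5² − 5.50²)/(2·-0.5) = 18.0 m

Phase 2 (constant speed): v₀ = 3.50 m/s, a = 0 m/s².
v = v₀ + at = 3.50 + (0)(6) = 3.50 m/s
Δx = v₀t + ½at² = 3.50·6 + 0.5·0·6² = 21.0 m

Phase 3 (decelerating): v₀ = 3.50 m/s, a = -0.8 m/s².
v² = v₀² + 2aΔx = 3.50² + 2·-0.8·4 = 5.85 → v = 2.42 m/s
t = (v − v₀)/a = (2.42 − 3.50)/-0.8 = 1.35 s
Final speed = 2.42 m/s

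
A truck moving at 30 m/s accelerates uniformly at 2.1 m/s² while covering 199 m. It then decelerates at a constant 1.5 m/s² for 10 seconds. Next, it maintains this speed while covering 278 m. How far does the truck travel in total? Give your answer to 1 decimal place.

Phase 1 (accelerating): v₀ = 30.0 m/s, a = 2.1 m/s².
v² = v₀² + 2aΔx = 30.0² + 2·2.1·199 = 1740 → v = 41.7 m/s
t = (v − v₀)/a = (41.7 − 30.0)/2.1 = 5.55 s

Phase 2 (decelerating): v₀ = 41.7 m/s, a = -1.5 m/s².
v = v₀ + at = 41.7 + (-1.5)(10) = 26.7 m/s
Δx = v₀t + ½at² = 41.7·10 + 0.5·-1.5·10² = 342 m

Phase 3 (constant speed): v₀ = 26.7 m/s, a = 0 m/s².
Constant speed: t = d/v = 278/26.7 = 10.4 s
Total distance = 199 + 342 + 278 = 819 m

818.6 m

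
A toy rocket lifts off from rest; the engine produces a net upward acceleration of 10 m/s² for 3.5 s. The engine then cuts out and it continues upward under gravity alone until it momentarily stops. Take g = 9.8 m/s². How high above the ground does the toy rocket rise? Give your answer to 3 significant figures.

Phase 1 (powered ascent): v₀ = 0 m/s, a = 10 m/s².
v = v₀ + at = 0 + (10)(3.5) = 35.0 m/s
Δx = v₀t + ½at² = 0·3.5 + 0.5·10·3.5² = 61.2 m

Phase 2 (coasting upward): v₀ = 35.0 m/s, a = -9.8 m/s².
v = v₀ + at → t = (0 − 35.0) / -9.8 = 3.57 s
v² = v₀² + 2aΔx → Δx = (0² − 35.0²)/(2·-9.8) = 62.5 m
Maximum height = 61.2 + 62.5 = 124 m

124 m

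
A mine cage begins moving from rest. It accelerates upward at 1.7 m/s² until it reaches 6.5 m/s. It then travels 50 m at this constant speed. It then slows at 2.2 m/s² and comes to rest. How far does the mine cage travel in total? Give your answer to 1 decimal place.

Phase 1 (accelerating): v₀ = 0 m/s, a = 1.7 m/s².
v = v₀ + at → t = (6.5 − 0) / 1.7 = 3.82 s
v² = v₀² + 2aΔx → Δx = (6.5² − 0²)/(2·1.7) = 12.4 m

Phase 2 (constant speed): v₀ = 6.50 m/s, a = 0 m/s².
Constant speed: t = d/v = 50/6.50 = 7.69 s

Phase 3 (decelerating): v₀ = 6.50 m/s, a = -2.2 m/s².
v = v₀ + at → t = (0 − 6.50) / -2.2 = 2.95 s
v² = v₀² + 2aΔx → Δx = (0² − 6.50²)/(2·-2.2) = 9.60 m
Total distance = 12.4 + 50.0 + 9.60 = 72.0 m

72.0 m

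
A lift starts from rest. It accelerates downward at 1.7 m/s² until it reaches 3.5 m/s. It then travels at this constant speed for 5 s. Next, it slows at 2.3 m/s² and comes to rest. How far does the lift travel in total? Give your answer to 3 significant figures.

23.8 m

Phase 1 (accelerating): v₀ = 0 m/s, a = 1.7 m/s².
v = v₀ + at → t = (3.5 − 0) / 1.7 = 2.06 s
v² = v₀² + 2aΔx → Δx = (3.5² − 0²)/(2·1.7) = 3.60 m

Phase 2 (constant speed): v₀ = 3.50 m/s, a = 0 m/s².
v = v₀ + at = 3.50 + (0)(5) = 3.50 m/s
Δx = v₀t + ½at² = 3.50·5 + 0.5·0·5² = 17.5 m

Phase 3 (decelerating): v₀ = 3.50 m/s, a = -2.3 m/s².
v = v₀ + at → t = (0 − 3.50) / -2.3 = 1.52 s
v² = v₀² + 2aΔx → Δx = (0² − 3.50²)/(2·-2.3) = 2.66 m
Total distance = 3.60 + 17.5 + 2.66 = 23.8 m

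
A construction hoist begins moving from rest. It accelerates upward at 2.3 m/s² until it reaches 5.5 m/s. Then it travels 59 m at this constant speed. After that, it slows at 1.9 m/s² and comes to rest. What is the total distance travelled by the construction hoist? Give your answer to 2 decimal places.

Phase 1 (accelerating): v₀ = 0 m/s, a = 2.3 m/s².
v = v₀ + at → t = (5.5 − 0) / 2.3 = 2.39 s
v² = v₀² + 2aΔx → Δx = (5.5² − 0²)/(2·2.3) = 6.58 m

Phase 2 (constant speed): v₀ = 5.50 m/s, a = 0 m/s².
Constant speed: t = d/v = 59/5.50 = 10.7 s

Phase 3 (decelerating): v₀ = 5.50 m/s, a = -1.9 m/s².
v = v₀ + at → t = (0 − 5.50) / -1.9 = 2.89 s
v² = v₀² + 2aΔx → Δx = (0² − 5.50²)/(2·-1.9) = 7.96 m
Total distance = 6.58 + 59.0 + 7.96 = 73.5 m

73.54 m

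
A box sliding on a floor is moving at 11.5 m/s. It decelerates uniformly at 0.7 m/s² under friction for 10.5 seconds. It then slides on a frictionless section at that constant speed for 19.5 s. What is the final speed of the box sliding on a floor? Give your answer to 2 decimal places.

4.15 m/s

Phase 1 (decelerating): v₀ = 11.5 m/s, a = -0.7 m/s².
v = v₀ + at = 11.5 + (-0.7)(10.5) = 4.15 m/s
Δx = v₀t + ½at² = 11.5·10.5 + 0.5·-0.7·10.5² = 82.2 m

Phase 2 (constant speed): v₀ = 4.15 m/s, a = 0 m/s².
v = v₀ + at = 4.15 + (0)(19.5) = 4.15 m/s
Δx = v₀t + ½at² = 4.15·19.5 + 0.5·0·19.5² = 80.9 m
Final speed = 4.15 m/s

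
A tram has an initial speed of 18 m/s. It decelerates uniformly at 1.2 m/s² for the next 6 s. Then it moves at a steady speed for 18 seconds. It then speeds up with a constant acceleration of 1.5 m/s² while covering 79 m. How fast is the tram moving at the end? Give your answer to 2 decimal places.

Phase 1 (decelerating): v₀ = 18.0 m/s, a = -1.2 m/s².
v = v₀ + at = 18.0 + (-1.2)(6) = 10.8 m/s
Δx = v₀t + ½at² = 18.0·6 + 0.5·-1.2·6² = 86.4 m

Phase 2 (constant speed): v₀ = 10.8 m/s, a = 0 m/s².
v = v₀ + at = 10.8 + (0)(18) = 10.8 m/s
Δx = v₀t + ½at² = 10.8·18 + 0.5·0·18² = 194 m

Phase 3 (accelerating): v₀ = 10.8 m/s, a = 1.5 m/s².
v² = v₀² + 2aΔx = 10.8² + 2·1.5·79 = 354 → v = 18.8 m/s
t = (v − v₀)/a = (18.8 − 10.8)/1.5 = 5.34 s
Final speed = 18.8 m/s

18.81 m/s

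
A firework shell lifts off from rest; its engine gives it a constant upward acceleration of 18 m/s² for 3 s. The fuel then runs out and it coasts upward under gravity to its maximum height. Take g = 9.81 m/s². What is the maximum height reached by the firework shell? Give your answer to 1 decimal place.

Phase 1 (powered ascent): v₀ = 0 m/s, a = 18 m/s².
v = v₀ + at = 0 + (18)(3) = 54.0 m/s
Δx = v₀t + ½at² = 0·3 + 0.5·18·3² = 81.0 m

Phase 2 (coasting upward): v₀ = 54.0 m/s, a = -9.81 m/s².
v = v₀ + at → t = (0 − 54.0) / -9.81 = 5.50 s
v² = v₀² + 2aΔx → Δx = (0² − 54.0²)/(2·-9.81) = 149 m
Maximum height = 81.0 + 149 = 230 m

229.6 m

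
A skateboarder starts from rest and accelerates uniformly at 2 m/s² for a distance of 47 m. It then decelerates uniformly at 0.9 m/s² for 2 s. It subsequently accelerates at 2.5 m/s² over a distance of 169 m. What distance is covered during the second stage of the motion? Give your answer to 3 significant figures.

Phase 1 (accelerating): v₀ = 0 m/s, a = 2 m/s².
v² = v₀² + 2aΔx = 0² + 2·2·47 = 188 → v = 13.7 m/s
t = (v − v₀)/a = (13.7 − 0)/2 = 6.86 s

Phase 2 (decelerating): v₀ = 13.7 m/s, a = -0.9 m/s².
v = v₀ + at = 13.7 + (-0.9)(2) = 11.9 m/s
Δx = v₀t + ½at² = 13.7·2 + 0.5·-0.9·2² = 25.6 m
Distance in phase 2 = 25.6 m

25.6 m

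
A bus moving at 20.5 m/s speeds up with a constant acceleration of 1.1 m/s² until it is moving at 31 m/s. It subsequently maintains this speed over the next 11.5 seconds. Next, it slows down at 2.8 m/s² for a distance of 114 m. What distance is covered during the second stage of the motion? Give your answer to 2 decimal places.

356.50 m

Phase 1 (accelerating): v₀ = 20.5 m/s, a = 1.1 m/s².
v = v₀ + at → t = (31 − 20.5) / 1.1 = 9.55 s
v² = v₀² + 2aΔx → Δx = (31² − 20.5²)/(2·1.1) = 246 m

Phase 2 (constant speed): v₀ = 31.0 m/s, a = 0 m/s².
v = v₀ + at = 31.0 + (0)(11.5) = 31.0 m/s
Δx = v₀t + ½at² = 31.0·11.5 + 0.5·0·11.5² = 356 m
Distance in phase 2 = 356 m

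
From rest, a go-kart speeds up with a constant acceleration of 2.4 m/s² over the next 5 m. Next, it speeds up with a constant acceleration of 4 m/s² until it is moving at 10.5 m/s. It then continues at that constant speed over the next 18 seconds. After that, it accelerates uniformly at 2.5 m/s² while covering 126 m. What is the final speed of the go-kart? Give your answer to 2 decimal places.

Phase 1 (accelerating): v₀ = 0 m/s, a = 2.4 m/s².
v² = v₀² + 2aΔx = 0² + 2·2.4·5 = 24.0 → v = 4.90 m/s
t = (v − v₀)/a = (4.90 − 0)/2.4 = 2.04 s

Phase 2 (accelerating): v₀ = 4.90 m/s, a = 4 m/s².
v = v₀ + at → t = (10.5 − 4.90) / 4 = 1.40 s
v² = v₀² + 2aΔx → Δx = (10.5² − 4.90²)/(2·4) = 10.8 m

Phase 3 (constant speed): v₀ = 10.5 m/s, a = 0 m/s².
v = v₀ + at = 10.5 + (0)(18) = 10.5 m/s
Δx = v₀t + ½at² = 10.5·18 + 0.5·0·18² = 189 m

Phase 4 (accelerating): v₀ = 10.5 m/s, a = 2.5 m/s².
v² = v₀² + 2aΔx = 10.5² + 2·2.5·126 = 740 → v = 27.2 m/s
t = (v − v₀)/a = (27.2 − 10.5)/2.5 = 6.68 s
Final speed = 27.2 m/s

27.21 m/s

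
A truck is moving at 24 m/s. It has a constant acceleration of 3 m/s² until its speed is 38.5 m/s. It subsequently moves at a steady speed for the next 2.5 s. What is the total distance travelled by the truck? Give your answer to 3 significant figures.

Phase 1 (accelerating): v₀ = 24.0 m/s, a = 3 m/s².
v = v₀ + at → t = (38.5 − 24.0) / 3 = 4.83 s
v² = v₀² + 2aΔx → Δx = (38.5² − 24.0²)/(2·3) = 151 m

Phase 2 (constant speed): v₀ = 38.5 m/s, a = 0 m/s².
v = v₀ + at = 38.5 + (0)(2.5) = 38.5 m/s
Δx = v₀t + ½at² = 38.5·2.5 + 0.5·0·2.5² = 96.2 m
Total distance = 151 + 96.2 = 247 m

247 m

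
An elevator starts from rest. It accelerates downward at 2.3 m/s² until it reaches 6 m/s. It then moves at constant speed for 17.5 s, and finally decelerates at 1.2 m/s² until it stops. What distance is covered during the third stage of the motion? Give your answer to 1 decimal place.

Phase 1 (accelerating): v₀ = 0 m/s, a = 2.3 m/s².
v = v₀ + at → t = (6 − 0) / 2.3 = 2.61 s
v² = v₀² + 2aΔx → Δx = (6² − 0²)/(2·2.3) = 7.83 m

Phase 2 (constant speed): v₀ = 6.00 m/s, a = 0 m/s².
v = v₀ + at = 6.00 + (0)(17.5) = 6.00 m/s
Δx = v₀t + ½at² = 6.00·17.5 + 0.5·0·17.5² = 105 m

Phase 3 (decelerating): v₀ = 6.00 m/s, a = -1.2 m/s².
v = v₀ + at → t = (0 − 6.00) / -1.2 = 5.00 s
v² = v₀² + 2aΔx → Δx = (0² − 6.00²)/(2·-1.2) = 15.0 m
Distance in phase 3 = 15.0 m

15.0 m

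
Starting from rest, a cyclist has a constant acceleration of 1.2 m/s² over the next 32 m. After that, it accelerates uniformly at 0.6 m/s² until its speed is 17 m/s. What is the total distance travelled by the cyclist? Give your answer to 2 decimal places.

Phase 1 (accelerating): v₀ = 0 m/s, a = 1.2 m/s².
v² = v₀² + 2aΔx = 0² + 2·1.2·32 = 76.8 → v = 8.76 m/s
t = (v − v₀)/a = (8.76 − 0)/1.2 = 7.30 s

Phase 2 (accelerating): v₀ = 8.76 m/s, a = 0.6 m/s².
v = v₀ + at → t = (17 − 8.76) / 0.6 = 13.7 s
v² = v₀² + 2aΔx → Δx = (17² − 8.76²)/(2·0.6) = 177 m
Total distance = 32.0 + 177 = 209 m

208.83 m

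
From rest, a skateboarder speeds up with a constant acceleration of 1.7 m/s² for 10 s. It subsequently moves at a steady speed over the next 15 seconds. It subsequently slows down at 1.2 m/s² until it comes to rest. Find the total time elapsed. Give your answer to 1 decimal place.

39.2 s

Phase 1 (accelerating): v₀ = 0 m/s, a = 1.7 m/s².
v = v₀ + at = 0 + (1.7)(10) = 17.0 m/s
Δx = v₀t + ½at² = 0·10 + 0.5·1.7·10² = 85.0 m

Phase 2 (constant speed): v₀ = 17.0 m/s, a = 0 m/s².
v = v₀ + at = 17.0 + (0)(15) = 17.0 m/s
Δx = v₀t + ½at² = 17.0·15 + 0.5·0·15² = 255 m

Phase 3 (decelerating): v₀ = 17.0 m/s, a = -1.2 m/s².
v = v₀ + at → t = (0 − 17.0) / -1.2 = 14.2 s
v² = v₀² + 2aΔx → Δx = (0² − 17.0²)/(2·-1.2) = 120 m
Total time = 10.0 + 15.0 + 14.2 = 39.2 s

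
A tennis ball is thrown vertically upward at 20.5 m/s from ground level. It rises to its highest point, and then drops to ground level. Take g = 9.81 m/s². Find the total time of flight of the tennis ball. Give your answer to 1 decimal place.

4.2 s

Phase 1 (rising): v₀ = 20.5 m/s, a = -9.81 m/s².
v = v₀ + at → t = (0 − 20.5) / -9.81 = 2.09 s
v² = v₀² + 2aΔx → Δx = (0² − 20.5²)/(2·-9.81) = 21.4 m

Phase 2 (falling): v₀ = 0 m/s, a = -9.81 m/s².
Falls 21.4 m from rest: t = √(2·21.4/9.81) = 2.09 s; v = g·t = 20.5 m/s.
Total time = 2.09 + 2.09 = 4.18 s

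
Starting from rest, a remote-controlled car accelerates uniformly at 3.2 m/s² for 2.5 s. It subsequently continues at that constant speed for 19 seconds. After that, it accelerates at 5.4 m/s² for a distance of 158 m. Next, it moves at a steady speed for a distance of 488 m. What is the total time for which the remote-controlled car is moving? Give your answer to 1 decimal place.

39.4 s

Phase 1 (accelerating): v₀ = 0 m/s, a = 3.2 m/s².
v = v₀ + at = 0 + (3.2)(2.5) = 8.00 m/s
Δx = v₀t + ½at² = 0·2.5 + 0.5·3.2·2.5² = 10.0 m

Phase 2 (constant speed): v₀ = 8.00 m/s, a = 0 m/s².
v = v₀ + at = 8.00 + (0)(19) = 8.00 m/s
Δx = v₀t + ½at² = 8.00·19 + 0.5·0·19² = 152 m

Phase 3 (accelerating): v₀ = 8.00 m/s, a = 5.4 m/s².
v² = v₀² + 2aΔx = 8.00² + 2·5.4·158 = 1770 → v = 42.1 m/s
t = (v − v₀)/a = (42.1 − 8.00)/5.4 = 6.31 s

Phase 4 (constant speed): v₀ = 42.1 m/s, a = 0 m/s².
Constant speed: t = d/v = 488/42.1 = 11.6 s
Total time = 2.50 + 19.0 + 6.31 + 11.6 = 39.4 s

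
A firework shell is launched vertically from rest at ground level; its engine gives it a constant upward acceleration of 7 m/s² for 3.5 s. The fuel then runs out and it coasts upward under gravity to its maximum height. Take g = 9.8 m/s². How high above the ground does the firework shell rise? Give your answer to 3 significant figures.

73.5 m

Phase 1 (powered ascent): v₀ = 0 m/s, a = 7 m/s².
v = v₀ + at = 0 + (7)(3.5) = 24.5 m/s
Δx = v₀t + ½at² = 0·3.5 + 0.5·7·3.5² = 42.9 m

Phase 2 (coasting upward): v₀ = 24.5 m/s, a = -9.8 m/s².
v = v₀ + at → t = (0 − 24.5) / -9.8 = 2.50 s
v² = v₀² + 2aΔx → Δx = (0² − 24.5²)/(2·-9.8) = 30.6 m
Maximum height = 42.9 + 30.6 = 73.5 m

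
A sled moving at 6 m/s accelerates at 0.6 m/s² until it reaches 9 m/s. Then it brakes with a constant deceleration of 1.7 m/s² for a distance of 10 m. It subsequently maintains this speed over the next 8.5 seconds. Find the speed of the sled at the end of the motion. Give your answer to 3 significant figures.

Phase 1 (accelerating): v₀ = 6.00 m/s, a = 0.6 m/s².
v = v₀ + at → t = (9 − 6.00) / 0.6 = 5.00 s
v² = v₀² + 2aΔx → Δx = (9² − 6.00²)/(2·0.6) = 37.5 m

Phase 2 (decelerating): v₀ = 9.00 m/s, a = -1.7 m/s².
v² = v₀² + 2aΔx = 9.00² + 2·-1.7·10 = 47.0 → v = 6.86 m/s
t = (v − v₀)/a = (6.86 − 9.00)/-1.7 = 1.26 s

Phase 3 (constant speed): v₀ = 6.86 m/s, a = 0 m/s².
v = v₀ + at = 6.86 + (0)(8.5) = 6.86 m/s
Δx = v₀t + ½at² = 6.86·8.5 + 0.5·0·8.5² = 58.3 m
Final speed = 6.86 m/s

6.86 m/s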